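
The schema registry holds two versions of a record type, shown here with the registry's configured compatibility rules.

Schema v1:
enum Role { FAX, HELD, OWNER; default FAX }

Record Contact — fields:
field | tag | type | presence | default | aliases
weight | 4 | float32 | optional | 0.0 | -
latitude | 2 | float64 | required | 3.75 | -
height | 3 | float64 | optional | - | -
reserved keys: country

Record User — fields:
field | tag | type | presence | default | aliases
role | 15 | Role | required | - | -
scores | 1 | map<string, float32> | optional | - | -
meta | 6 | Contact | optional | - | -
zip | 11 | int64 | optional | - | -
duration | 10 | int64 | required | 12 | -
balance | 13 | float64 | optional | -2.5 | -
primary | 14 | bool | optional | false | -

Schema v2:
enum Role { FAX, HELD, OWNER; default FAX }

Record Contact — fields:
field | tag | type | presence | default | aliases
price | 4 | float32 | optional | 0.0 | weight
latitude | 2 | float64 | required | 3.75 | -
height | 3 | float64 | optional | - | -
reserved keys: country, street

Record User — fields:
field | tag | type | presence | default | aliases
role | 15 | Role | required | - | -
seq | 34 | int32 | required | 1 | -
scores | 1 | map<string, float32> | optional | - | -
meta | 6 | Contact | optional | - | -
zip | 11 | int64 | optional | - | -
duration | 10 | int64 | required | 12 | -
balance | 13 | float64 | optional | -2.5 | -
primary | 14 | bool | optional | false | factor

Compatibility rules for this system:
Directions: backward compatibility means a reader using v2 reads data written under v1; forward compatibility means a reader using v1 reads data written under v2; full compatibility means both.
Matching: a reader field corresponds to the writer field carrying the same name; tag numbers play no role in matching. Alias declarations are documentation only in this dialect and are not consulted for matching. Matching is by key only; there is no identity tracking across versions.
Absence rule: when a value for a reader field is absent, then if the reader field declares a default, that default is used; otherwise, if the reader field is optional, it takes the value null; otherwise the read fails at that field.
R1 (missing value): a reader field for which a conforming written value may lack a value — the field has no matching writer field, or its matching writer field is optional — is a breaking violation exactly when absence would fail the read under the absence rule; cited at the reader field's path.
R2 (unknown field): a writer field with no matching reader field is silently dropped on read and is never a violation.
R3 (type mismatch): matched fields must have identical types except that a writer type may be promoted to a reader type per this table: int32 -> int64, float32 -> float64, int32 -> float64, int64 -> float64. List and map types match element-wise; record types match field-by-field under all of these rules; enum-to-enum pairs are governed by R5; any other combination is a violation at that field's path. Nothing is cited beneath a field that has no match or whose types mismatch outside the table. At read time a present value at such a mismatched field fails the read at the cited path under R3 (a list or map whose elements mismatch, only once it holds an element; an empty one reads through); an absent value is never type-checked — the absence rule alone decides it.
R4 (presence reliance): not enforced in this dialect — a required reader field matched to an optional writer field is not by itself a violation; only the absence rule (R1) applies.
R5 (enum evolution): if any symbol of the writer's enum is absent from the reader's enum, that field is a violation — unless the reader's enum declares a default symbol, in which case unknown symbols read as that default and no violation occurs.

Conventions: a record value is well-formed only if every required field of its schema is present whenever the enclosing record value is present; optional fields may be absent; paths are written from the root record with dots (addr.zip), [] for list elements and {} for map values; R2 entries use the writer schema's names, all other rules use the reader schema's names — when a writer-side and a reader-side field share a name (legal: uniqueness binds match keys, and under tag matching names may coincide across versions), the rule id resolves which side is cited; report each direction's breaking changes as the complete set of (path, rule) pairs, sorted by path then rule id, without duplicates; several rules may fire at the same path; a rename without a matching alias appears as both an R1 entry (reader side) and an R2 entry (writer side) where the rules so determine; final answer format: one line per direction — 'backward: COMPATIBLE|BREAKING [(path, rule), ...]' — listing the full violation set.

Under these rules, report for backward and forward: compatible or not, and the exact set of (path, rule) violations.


backward: COMPATIBLE []; forward: COMPATIBLE []

arrows below run writer -> reader for User
backward for User (reader v2, writer v1):
  writer required, Role -> Role: reader role maps from writer role
  seq: no writer match
  writer optional, map<string, float32> -> map<string, float32>: reader scores maps from writer scores
  writer optional, Contact -> Contact: reader meta maps from writer meta
  writer optional, int64 -> int64: reader zip maps from writer zip
  writer required, int64 -> int64: reader duration maps from writer duration
  writer optional, float64 -> float64: reader balance maps from writer balance
  writer optional, bool -> bool: reader primary maps from writer primary
  meta.price: no writer match
  writer required, float64 -> float64: reader meta.latitude maps from writer meta.latitude
  writer optional, float64 -> float64: reader meta.height maps from writer meta.height
  writer meta.weight: unknown to reader
  => backward verdict for User: COMPATIBLE, no violations
forward for User (reader v1, writer v2):
  writer required, Role -> Role: reader role maps from writer role
  writer optional, map<string, float32> -> map<string, float32>: reader scores maps from writer scores
  writer optional, Contact -> Contact: reader meta maps from writer meta
  writer optional, int64 -> int64: reader zip maps from writer zip
  writer required, int64 -> int64: reader duration maps from writer duration
  writer optional, float64 -> float64: reader balance maps from writer balance
  writer optional, bool -> bool: reader primary maps from writer primary
  writer seq: unknown to reader
  meta.weight: no writer match
  writer required, float64 -> float64: reader meta.latitude maps from writer meta.latitude
  writer optional, float64 -> float64: reader meta.height maps from writer meta.height
  writer meta.price: unknown to reader
  => forward verdict for User: COMPATIBLE, no violations


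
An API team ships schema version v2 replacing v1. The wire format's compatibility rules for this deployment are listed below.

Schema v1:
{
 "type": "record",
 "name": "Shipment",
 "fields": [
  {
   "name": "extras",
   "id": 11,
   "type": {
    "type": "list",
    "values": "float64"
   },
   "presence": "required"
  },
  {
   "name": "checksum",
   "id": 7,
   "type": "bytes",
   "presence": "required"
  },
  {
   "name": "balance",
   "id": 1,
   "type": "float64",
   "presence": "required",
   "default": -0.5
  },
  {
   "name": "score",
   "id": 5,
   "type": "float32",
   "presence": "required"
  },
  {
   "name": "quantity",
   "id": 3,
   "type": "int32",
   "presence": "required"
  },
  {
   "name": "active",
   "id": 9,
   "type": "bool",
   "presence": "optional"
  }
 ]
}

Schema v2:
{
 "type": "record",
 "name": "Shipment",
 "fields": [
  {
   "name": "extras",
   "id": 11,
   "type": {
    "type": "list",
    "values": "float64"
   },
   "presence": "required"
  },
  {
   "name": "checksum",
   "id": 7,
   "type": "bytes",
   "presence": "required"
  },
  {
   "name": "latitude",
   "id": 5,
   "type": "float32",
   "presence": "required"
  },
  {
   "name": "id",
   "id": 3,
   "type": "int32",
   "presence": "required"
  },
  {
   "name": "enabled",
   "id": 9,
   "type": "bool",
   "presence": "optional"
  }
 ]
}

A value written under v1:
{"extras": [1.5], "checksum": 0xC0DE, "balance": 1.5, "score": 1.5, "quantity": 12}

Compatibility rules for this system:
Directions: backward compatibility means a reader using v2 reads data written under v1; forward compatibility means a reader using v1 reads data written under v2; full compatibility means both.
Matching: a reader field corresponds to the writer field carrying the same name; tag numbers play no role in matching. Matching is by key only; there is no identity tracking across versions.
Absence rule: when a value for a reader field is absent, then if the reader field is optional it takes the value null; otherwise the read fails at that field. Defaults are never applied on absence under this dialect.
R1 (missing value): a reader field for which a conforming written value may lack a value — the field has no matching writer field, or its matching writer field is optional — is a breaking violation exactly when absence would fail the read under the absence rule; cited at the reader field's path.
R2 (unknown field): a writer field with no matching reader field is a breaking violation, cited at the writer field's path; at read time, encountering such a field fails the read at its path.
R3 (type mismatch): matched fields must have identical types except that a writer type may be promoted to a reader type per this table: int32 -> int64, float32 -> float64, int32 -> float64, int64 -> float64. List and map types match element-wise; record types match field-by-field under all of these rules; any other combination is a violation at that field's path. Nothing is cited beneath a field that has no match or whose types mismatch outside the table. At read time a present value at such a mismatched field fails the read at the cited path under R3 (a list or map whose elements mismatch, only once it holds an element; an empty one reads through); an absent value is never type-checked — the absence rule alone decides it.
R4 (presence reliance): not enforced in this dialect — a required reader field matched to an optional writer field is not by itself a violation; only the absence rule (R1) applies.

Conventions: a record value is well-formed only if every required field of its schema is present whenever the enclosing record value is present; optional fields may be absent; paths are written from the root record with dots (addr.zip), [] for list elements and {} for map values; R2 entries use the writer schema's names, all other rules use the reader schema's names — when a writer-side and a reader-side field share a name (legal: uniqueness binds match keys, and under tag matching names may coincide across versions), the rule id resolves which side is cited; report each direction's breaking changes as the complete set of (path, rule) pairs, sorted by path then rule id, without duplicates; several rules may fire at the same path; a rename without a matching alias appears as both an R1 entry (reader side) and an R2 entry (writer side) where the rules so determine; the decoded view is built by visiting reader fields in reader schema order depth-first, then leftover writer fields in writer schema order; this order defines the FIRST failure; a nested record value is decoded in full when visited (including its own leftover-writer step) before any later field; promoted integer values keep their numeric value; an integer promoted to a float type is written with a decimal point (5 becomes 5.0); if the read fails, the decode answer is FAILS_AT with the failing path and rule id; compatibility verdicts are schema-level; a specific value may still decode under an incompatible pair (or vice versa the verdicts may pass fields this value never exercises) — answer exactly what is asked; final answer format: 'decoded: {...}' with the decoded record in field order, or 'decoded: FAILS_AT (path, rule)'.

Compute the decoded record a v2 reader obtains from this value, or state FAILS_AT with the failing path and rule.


arrows below run writer -> reader for Shipment
decoding the Shipment value with the v2 reader:
  extras := [1.5]
  checksum := 0xC0DE
  read fails at latitude under R1 (no fill)
  => FAILS_AT (latitude, R1)
checking off the Shipment differences that do not matter here:
  removed field balance from record Shipment -> a verdict-level change on Shipment — the shown value reads the same
  renamed field active to enabled in record Shipment -> a verdict-level change on Shipment — the shown value reads the same
  renamed field quantity to id in record Shipment -> a verdict-level change on Shipment — the shown value reads the same

decoded: FAILS_AT (latitude, R1)


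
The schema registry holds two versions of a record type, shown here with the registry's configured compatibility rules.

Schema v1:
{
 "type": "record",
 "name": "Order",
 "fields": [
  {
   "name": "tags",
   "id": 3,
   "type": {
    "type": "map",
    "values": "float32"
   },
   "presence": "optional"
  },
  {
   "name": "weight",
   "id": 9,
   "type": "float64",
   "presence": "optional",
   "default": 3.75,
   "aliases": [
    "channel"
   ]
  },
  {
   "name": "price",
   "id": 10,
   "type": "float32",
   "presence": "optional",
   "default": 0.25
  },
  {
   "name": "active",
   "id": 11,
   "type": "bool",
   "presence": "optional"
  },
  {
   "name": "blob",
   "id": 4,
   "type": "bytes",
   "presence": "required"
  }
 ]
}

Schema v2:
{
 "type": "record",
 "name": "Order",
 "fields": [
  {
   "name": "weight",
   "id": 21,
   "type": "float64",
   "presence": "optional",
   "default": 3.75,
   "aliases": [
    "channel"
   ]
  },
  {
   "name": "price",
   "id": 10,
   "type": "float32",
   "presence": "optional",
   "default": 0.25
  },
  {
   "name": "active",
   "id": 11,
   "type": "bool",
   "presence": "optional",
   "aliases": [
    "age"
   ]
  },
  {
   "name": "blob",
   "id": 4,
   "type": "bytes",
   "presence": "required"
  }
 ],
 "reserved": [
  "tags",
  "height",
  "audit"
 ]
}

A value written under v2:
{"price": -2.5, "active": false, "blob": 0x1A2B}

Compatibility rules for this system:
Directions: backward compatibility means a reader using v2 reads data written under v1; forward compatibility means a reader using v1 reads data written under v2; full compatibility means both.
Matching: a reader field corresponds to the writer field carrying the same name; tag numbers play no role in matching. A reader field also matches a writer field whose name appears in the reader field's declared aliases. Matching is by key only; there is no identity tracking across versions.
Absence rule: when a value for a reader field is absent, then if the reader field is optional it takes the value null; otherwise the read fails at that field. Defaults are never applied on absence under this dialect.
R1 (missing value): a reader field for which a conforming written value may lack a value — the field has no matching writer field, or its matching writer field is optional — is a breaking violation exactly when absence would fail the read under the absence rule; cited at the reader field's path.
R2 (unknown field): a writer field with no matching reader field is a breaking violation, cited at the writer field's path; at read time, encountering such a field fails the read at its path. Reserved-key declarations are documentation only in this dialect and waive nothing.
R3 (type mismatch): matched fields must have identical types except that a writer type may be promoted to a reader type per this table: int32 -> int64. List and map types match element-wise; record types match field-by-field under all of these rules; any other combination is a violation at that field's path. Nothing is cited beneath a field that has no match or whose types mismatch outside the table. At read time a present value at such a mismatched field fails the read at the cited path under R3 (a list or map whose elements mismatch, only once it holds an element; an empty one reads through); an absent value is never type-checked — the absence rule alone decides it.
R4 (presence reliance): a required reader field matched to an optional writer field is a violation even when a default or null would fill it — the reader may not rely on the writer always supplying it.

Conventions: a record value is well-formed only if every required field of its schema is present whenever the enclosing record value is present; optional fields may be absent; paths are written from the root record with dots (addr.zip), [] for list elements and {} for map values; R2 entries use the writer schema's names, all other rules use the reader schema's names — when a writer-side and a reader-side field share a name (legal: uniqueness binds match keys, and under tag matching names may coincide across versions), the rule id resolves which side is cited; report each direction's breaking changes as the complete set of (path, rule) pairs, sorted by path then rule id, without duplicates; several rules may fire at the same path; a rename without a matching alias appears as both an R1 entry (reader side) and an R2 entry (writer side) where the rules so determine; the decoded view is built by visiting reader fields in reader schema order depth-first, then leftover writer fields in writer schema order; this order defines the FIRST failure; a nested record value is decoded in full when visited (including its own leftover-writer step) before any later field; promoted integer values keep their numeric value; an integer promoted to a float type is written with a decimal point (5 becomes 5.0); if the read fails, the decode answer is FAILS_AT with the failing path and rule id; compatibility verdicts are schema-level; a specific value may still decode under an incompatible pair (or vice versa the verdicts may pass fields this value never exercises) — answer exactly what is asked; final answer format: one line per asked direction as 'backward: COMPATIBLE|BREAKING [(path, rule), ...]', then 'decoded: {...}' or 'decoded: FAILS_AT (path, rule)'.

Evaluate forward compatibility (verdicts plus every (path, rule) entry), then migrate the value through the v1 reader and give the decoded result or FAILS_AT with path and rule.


each type pair in Order: writer, then reader
forward analysis of Order with v1 as reader and v2 as writer:
  tags has no writer counterpart
  writer optional, float64 -> float64: reader weight maps from writer weight
  writer optional, float32 -> float32: reader price maps from writer price
  writer optional, bool -> bool: reader active maps from writer active
  writer required, bytes -> bytes: reader blob maps from writer blob
  nothing fires on Order: forward is COMPATIBLE
migrating the Order value to v1:
  tags := null (not supplied -> null)
  weight := null (not supplied -> null)
  price := -2.5
  active := false
  blob := 0x1A2B
  => decoded: {"tags": null, "weight": null, "price": -2.5, "active": false, "blob": 0x1A2B}
the rest of the Order diff is inert for this question:
  field weight in record Order: tag 9 changed to 21 -> triggers nothing under Order's printed rules — same verdict
  removed field tags from record Order (its key "tags" joins the reserved list) -> its effect on Order is confined to the backward direction, not asked

forward: COMPATIBLE []; decoded: {"tags": null, "weight": null, "price": -2.5, "active": false, "blob": 0x1A2B}


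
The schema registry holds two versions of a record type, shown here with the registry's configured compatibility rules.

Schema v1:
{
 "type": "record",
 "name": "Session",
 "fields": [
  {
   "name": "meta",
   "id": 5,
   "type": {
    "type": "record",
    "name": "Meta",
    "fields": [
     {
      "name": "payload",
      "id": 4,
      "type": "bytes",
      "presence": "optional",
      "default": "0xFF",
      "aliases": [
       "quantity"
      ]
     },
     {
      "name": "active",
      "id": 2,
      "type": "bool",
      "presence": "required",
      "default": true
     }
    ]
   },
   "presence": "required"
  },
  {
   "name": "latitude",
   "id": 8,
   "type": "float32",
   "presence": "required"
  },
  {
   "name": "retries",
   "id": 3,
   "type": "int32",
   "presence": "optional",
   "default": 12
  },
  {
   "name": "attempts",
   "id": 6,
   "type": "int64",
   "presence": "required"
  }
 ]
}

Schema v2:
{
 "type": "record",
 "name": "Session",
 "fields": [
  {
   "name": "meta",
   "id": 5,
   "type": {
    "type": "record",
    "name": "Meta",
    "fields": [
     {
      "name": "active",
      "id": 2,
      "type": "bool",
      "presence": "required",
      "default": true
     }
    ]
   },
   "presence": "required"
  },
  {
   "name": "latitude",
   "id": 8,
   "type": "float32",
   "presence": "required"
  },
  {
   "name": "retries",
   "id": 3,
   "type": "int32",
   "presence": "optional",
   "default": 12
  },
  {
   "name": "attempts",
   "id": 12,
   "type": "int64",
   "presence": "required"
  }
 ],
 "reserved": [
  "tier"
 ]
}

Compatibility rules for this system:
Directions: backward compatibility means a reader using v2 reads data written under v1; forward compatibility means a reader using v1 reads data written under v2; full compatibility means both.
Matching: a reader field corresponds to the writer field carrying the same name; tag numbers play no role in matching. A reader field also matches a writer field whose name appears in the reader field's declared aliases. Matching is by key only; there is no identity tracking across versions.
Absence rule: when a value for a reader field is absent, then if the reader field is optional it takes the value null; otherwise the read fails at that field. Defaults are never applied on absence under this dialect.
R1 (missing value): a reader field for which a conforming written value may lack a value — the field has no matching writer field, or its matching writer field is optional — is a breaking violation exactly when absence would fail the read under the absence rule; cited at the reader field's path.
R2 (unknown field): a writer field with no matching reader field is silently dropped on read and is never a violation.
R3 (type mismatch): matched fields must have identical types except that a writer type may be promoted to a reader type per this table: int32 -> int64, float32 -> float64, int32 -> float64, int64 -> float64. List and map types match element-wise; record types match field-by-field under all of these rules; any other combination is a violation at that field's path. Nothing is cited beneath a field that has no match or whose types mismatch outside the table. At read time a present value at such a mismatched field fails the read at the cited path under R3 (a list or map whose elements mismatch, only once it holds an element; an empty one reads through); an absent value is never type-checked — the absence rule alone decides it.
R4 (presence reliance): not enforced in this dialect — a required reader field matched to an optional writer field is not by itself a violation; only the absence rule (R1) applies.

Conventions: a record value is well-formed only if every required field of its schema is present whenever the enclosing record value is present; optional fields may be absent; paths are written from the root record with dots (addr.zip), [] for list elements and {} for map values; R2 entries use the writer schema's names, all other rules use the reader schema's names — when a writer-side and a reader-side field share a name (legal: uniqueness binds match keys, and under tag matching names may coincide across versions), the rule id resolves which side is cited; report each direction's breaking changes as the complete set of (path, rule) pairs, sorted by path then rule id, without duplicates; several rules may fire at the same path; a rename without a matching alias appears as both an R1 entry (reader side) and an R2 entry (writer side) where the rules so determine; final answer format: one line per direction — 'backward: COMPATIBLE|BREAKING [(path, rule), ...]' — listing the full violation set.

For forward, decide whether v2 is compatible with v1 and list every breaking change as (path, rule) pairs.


forward: COMPATIBLE []

the writer's type comes first in each Session pair
forward on Session — v1 reading data written by v2:
  meta: Meta -> Meta, writer required; from meta
  latitude: float32 -> float32, writer required; from latitude
  retries: int32 -> int32, writer optional; from retries
  attempts: int64 -> int64, writer required; from attempts
  meta.payload: no writer-side match
  meta.active: bool -> bool, writer required; from meta.active
  => forward verdict for Session: COMPATIBLE, no violations
the rest of the Session diff is inert for this question:
  field attempts in record Session: tag 6 changed to 12 -> triggers nothing under Session's printed rules — same verdict
  removed field payload from record Meta -> triggers nothing under Session's printed rules — same verdict


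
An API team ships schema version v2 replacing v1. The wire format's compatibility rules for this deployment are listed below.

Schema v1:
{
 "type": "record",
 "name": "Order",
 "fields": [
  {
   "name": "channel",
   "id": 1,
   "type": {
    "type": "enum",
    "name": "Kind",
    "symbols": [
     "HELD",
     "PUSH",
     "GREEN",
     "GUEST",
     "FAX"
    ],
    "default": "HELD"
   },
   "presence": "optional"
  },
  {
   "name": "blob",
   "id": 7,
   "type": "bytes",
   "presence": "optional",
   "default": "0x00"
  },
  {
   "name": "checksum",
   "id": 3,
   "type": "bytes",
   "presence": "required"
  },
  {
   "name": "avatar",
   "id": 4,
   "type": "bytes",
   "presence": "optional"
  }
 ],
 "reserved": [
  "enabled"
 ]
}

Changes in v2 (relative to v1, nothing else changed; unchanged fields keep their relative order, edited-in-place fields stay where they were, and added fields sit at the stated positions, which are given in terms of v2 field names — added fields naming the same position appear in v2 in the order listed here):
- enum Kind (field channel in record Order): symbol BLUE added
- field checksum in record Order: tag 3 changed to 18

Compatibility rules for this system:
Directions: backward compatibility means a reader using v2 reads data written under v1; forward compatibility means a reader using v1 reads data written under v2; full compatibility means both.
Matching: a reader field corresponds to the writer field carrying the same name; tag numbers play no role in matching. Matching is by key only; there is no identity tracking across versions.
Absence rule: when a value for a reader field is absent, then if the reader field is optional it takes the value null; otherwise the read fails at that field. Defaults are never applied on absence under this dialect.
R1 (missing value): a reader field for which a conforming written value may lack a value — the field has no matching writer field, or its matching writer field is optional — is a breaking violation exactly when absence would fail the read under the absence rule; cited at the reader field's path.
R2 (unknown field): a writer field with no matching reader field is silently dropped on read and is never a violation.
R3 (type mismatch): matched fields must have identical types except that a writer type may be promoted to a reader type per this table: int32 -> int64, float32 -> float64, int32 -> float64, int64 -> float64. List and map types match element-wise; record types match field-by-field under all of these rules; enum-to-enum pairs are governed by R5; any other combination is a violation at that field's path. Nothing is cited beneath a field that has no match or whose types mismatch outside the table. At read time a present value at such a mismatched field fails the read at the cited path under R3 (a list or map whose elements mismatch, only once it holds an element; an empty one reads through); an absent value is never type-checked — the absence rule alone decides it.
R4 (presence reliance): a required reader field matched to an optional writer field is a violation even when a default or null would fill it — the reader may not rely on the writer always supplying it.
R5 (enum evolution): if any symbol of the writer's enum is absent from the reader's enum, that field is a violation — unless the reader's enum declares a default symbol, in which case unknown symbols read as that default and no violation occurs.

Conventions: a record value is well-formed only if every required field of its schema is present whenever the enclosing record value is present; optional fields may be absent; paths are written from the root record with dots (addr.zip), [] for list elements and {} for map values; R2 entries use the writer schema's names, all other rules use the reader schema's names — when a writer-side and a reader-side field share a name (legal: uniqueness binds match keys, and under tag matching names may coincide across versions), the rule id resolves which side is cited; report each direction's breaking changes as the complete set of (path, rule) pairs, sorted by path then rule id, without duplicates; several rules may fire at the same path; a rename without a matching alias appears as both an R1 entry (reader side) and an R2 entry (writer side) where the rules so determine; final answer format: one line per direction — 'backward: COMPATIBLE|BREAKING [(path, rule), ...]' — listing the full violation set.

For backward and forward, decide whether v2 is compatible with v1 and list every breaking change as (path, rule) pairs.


backward: COMPATIBLE []; forward: COMPATIBLE []

in Order below, arrows point writer -> reader
checking backward for Order: reader v2 against writer v1:
  channel: Kind -> Kind, writer optional; from channel
  blob: bytes -> bytes, writer optional; from blob
  checksum: bytes -> bytes, writer required; from checksum
  avatar: bytes -> bytes, writer optional; from avatar
  => no violations; backward on Order: COMPATIBLE
checking forward for Order: reader v1 against writer v2:
  channel: Kind -> Kind, writer optional; from channel
  blob: bytes -> bytes, writer optional; from blob
  checksum: bytes -> bytes, writer required; from checksum
  avatar: bytes -> bytes, writer optional; from avatar
  => no violations; forward on Order: COMPATIBLE


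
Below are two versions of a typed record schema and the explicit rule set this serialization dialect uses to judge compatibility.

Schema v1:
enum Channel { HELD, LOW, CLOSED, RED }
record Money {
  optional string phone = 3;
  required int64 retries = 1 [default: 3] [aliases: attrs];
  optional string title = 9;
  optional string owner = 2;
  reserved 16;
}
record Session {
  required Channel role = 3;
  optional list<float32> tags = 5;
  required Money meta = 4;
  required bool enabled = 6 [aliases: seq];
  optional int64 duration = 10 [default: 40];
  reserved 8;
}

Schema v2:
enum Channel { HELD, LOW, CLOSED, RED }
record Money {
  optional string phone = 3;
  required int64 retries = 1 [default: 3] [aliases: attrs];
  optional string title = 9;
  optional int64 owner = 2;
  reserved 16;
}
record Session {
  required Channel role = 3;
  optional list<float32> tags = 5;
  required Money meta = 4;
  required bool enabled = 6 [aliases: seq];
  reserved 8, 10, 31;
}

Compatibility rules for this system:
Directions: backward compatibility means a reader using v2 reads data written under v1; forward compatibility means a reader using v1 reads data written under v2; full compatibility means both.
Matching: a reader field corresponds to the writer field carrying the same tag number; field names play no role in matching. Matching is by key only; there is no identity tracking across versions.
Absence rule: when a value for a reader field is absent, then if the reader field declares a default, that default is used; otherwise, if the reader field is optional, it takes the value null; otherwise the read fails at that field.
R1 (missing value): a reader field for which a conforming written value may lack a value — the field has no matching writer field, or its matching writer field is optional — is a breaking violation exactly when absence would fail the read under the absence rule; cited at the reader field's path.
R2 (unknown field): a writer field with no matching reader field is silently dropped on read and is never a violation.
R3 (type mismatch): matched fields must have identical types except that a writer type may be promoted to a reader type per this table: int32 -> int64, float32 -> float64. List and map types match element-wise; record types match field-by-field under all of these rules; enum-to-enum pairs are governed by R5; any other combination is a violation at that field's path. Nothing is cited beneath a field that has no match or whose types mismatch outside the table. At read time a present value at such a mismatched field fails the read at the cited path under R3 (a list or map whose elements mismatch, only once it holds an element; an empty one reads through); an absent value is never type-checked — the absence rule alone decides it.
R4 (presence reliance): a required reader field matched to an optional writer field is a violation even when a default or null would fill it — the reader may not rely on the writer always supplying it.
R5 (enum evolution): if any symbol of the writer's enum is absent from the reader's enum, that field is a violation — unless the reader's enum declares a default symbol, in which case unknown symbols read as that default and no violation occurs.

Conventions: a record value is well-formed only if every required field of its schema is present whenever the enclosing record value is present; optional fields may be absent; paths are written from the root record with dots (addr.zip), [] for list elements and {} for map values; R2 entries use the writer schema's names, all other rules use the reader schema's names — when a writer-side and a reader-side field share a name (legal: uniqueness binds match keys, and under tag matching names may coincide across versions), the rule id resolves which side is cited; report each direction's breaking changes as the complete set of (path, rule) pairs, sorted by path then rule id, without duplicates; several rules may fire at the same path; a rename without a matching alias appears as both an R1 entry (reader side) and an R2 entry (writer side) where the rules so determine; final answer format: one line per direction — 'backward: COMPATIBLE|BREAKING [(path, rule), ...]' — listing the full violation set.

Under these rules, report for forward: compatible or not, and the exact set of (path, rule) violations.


forward: BREAKING [(meta.owner, R3)]

each type pair in Session: writer, then reader
forward on Session — v1 reading data written by v2:
  role: paired with writer role (Channel -> Channel; writer required)
  tags: paired with writer tags (list<float32> -> list<float32>; writer optional)
  meta: paired with writer meta (Money -> Money; writer required)
  enabled: paired with writer enabled (bool -> bool; writer required)
  duration has no writer counterpart
  meta.phone: paired with writer meta.phone (string -> string; writer optional)
  meta.retries: paired with writer meta.retries (int64 -> int64; writer required)
  meta.title: paired with writer meta.title (string -> string; writer optional)
  meta.owner: paired with writer meta.owner (int64 -> string; writer optional)
  breaking: (meta.owner, R3)
  forward on Session therefore BREAKING (1)
diffs on Session not affecting the asked answer:
  removed field duration from record Session (its key 10 joins the reserved list) -> triggers nothing under Session's printed rules — same verdict


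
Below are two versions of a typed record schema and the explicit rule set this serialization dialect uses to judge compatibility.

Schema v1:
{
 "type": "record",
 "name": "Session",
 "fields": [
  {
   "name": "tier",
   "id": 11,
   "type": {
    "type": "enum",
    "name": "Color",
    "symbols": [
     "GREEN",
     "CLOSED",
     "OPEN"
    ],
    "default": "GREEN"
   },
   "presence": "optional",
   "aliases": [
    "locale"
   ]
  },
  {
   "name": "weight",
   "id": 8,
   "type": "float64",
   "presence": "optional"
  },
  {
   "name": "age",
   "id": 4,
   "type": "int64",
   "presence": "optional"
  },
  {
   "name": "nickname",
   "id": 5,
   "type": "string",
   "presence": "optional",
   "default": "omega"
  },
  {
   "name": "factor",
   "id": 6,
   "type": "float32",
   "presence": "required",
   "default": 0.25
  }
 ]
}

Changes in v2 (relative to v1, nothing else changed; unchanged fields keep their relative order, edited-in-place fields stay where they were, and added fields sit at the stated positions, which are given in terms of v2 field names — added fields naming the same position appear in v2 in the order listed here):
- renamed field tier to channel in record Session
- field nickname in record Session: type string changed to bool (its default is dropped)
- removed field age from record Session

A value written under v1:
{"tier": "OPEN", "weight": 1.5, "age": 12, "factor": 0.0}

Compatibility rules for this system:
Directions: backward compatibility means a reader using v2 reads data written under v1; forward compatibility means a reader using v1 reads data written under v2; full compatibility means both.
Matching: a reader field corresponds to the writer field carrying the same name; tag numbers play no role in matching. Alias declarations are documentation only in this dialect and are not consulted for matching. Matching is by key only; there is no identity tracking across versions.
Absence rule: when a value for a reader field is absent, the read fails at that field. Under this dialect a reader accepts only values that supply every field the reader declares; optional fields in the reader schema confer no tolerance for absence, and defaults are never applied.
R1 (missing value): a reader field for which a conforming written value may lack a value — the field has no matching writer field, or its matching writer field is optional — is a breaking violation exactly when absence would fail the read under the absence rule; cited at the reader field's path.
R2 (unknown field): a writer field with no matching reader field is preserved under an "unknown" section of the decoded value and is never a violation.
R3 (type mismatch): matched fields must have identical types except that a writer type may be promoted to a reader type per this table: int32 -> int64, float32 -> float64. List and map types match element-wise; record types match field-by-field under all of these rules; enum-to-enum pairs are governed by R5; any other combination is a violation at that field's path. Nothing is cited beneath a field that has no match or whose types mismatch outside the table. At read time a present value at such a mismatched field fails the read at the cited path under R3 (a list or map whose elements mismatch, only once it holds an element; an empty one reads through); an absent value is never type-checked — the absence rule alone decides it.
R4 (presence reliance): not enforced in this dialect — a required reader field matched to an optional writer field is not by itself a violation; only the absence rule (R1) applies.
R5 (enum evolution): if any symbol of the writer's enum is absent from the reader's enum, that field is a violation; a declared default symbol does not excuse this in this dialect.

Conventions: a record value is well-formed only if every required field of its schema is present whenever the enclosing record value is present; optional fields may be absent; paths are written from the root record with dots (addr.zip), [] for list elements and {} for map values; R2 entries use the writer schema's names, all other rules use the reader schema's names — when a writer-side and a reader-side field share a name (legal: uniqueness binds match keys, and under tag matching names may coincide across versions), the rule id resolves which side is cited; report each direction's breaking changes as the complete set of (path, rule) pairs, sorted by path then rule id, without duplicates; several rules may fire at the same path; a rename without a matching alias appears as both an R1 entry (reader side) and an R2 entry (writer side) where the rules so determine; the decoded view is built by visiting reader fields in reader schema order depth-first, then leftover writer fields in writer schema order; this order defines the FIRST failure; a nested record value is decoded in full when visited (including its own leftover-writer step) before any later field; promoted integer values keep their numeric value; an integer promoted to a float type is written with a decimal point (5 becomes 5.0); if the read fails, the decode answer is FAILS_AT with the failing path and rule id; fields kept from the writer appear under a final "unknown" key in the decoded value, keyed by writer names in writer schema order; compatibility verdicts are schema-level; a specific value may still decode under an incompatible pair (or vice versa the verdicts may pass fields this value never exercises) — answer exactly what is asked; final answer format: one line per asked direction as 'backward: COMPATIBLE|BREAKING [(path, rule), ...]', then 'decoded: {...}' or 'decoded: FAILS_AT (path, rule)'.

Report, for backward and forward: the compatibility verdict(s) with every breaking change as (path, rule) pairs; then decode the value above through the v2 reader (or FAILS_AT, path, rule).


arrows below run writer -> reader for Session
backward on Session — v2 reading data written by v1:
  channel: no writer match
  weight <- weight (float64 -> float64, writer optional)
  nickname <- nickname (string -> bool, writer optional)
  factor <- factor (float32 -> float32, writer required)
  writer field tier has no reader counterpart
  writer field age has no reader counterpart
  breaking: (channel, R1)
  breaking: (nickname, R1)
  breaking: (nickname, R3)
  breaking: (weight, R1)
  => 4 violation(s): backward is BREAKING for Session
forward on Session — v1 reading data written by v2:
  tier: no writer match
  weight <- weight (float64 -> float64, writer optional)
  age: no writer match
  nickname <- nickname (bool -> string, writer optional)
  factor <- factor (float32 -> float32, writer required)
  writer field channel has no reader counterpart
  breaking: (age, R1)
  breaking: (nickname, R1)
  breaking: (nickname, R3)
  breaking: (tier, R1)
  breaking: (weight, R1)
  => 5 violation(s): forward is BREAKING for Session
decode (reader v2):
  read fails at channel under R1 (no fill)
  => FAILS_AT (channel, R1)

backward: BREAKING [(channel, R1), (nickname, R1), (nickname, R3), (weight, R1)]; forward: BREAKING [(age, R1), (nickname, R1), (nickname, R3), (tier, R1), (weight, R1)]; decoded: FAILS_AT (channel, R1)
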